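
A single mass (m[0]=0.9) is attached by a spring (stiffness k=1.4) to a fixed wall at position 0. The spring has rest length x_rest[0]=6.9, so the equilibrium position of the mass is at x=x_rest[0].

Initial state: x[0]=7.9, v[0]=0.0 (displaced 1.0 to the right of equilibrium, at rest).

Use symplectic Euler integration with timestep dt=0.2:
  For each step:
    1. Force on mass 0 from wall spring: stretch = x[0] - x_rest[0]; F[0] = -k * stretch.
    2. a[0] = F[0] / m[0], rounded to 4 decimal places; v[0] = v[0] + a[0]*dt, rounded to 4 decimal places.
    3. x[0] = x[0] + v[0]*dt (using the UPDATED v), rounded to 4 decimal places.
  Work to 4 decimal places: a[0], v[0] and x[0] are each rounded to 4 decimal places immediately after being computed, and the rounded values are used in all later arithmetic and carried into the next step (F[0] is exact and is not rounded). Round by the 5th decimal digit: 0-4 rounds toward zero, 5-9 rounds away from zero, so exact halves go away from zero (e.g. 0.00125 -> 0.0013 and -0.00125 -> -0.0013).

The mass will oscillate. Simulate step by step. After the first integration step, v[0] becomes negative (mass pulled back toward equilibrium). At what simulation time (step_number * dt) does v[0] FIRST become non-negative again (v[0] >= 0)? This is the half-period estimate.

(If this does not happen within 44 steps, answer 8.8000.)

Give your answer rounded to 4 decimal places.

Answer: 2.6000

Derivation:
Step 0: x=[7.9000] v=[0.0000]
Step 1: x=[7.8378] v=[-0.3111]
Step 2: x=[7.7172] v=[-0.6029]
Step 3: x=[7.5458] v=[-0.8571]
Step 4: x=[7.3342] v=[-1.0580]
Step 5: x=[7.0956] v=[-1.1931]
Step 6: x=[6.8448] v=[-1.2540]
Step 7: x=[6.5974] v=[-1.2368]
Step 8: x=[6.3689] v=[-1.1427]
Step 9: x=[6.1734] v=[-0.9775]
Step 10: x=[6.0231] v=[-0.7514]
Step 11: x=[5.9274] v=[-0.4786]
Step 12: x=[5.8922] v=[-0.1760]
Step 13: x=[5.9197] v=[0.1375]
First v>=0 after going negative at step 13, time=2.6000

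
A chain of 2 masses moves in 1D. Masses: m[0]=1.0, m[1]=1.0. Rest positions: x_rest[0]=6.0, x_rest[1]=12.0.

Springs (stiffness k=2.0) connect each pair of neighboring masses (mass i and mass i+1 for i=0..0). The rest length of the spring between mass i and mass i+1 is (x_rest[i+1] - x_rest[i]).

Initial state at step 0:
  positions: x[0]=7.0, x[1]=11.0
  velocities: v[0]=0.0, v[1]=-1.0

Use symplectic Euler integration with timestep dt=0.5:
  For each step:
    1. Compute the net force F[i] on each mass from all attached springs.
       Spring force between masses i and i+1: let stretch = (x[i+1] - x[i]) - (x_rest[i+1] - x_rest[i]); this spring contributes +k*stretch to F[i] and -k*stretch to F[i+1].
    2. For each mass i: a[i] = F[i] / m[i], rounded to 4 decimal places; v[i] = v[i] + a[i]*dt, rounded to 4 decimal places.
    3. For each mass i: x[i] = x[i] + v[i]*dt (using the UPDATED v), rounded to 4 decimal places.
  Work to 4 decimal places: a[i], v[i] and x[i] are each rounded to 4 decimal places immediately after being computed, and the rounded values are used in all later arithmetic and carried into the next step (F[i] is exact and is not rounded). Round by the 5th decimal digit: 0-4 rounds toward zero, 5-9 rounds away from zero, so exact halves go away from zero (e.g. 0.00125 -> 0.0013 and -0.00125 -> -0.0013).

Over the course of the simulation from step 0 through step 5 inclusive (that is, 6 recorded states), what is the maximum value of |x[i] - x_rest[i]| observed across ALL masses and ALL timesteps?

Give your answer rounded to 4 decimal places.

Answer: 2.0000

Derivation:
Step 0: x=[7.0000 11.0000] v=[0.0000 -1.0000]
Step 1: x=[6.0000 11.5000] v=[-2.0000 1.0000]
Step 2: x=[4.7500 12.2500] v=[-2.5000 1.5000]
Step 3: x=[4.2500 12.2500] v=[-1.0000 0.0000]
Step 4: x=[4.7500 11.2500] v=[1.0000 -2.0000]
Step 5: x=[5.5000 10.0000] v=[1.5000 -2.5000]
Max displacement = 2.0000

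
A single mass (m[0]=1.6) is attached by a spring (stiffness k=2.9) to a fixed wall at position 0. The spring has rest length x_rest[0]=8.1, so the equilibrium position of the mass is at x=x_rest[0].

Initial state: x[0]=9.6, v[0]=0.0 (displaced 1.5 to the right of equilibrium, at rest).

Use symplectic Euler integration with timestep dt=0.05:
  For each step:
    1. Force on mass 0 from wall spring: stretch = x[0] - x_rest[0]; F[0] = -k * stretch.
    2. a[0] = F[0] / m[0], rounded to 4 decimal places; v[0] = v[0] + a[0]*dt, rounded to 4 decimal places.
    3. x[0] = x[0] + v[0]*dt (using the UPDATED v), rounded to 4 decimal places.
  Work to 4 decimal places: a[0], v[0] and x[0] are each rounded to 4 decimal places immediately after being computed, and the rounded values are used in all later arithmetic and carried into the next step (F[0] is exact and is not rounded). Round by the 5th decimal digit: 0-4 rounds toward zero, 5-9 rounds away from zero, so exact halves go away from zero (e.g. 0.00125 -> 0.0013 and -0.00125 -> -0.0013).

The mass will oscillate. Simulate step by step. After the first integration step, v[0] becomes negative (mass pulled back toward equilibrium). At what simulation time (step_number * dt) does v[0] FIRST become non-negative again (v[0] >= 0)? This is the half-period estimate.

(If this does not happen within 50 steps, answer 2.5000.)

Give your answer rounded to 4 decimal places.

Step 0: x=[9.6000] v=[0.0000]
Step 1: x=[9.5932] v=[-0.1359]
Step 2: x=[9.5796] v=[-0.2712]
Step 3: x=[9.5593] v=[-0.4053]
Step 4: x=[9.5324] v=[-0.5376]
Step 5: x=[9.4990] v=[-0.6674]
Step 6: x=[9.4593] v=[-0.7942]
Step 7: x=[9.4134] v=[-0.9174]
Step 8: x=[9.3616] v=[-1.0364]
Step 9: x=[9.3041] v=[-1.1507]
Step 10: x=[9.2411] v=[-1.2598]
Step 11: x=[9.1729] v=[-1.3632]
Step 12: x=[9.0999] v=[-1.4604]
Step 13: x=[9.0224] v=[-1.5510]
Step 14: x=[8.9407] v=[-1.6346]
Step 15: x=[8.8552] v=[-1.7108]
Step 16: x=[8.7662] v=[-1.7792]
Step 17: x=[8.6742] v=[-1.8396]
Step 18: x=[8.5796] v=[-1.8916]
Step 19: x=[8.4828] v=[-1.9351]
Step 20: x=[8.3843] v=[-1.9698]
Step 21: x=[8.2845] v=[-1.9956]
Step 22: x=[8.1839] v=[-2.0123]
Step 23: x=[8.0829] v=[-2.0199]
Step 24: x=[7.9820] v=[-2.0184]
Step 25: x=[7.8816] v=[-2.0077]
Step 26: x=[7.7822] v=[-1.9879]
Step 27: x=[7.6842] v=[-1.9591]
Step 28: x=[7.5881] v=[-1.9214]
Step 29: x=[7.4944] v=[-1.8750]
Step 30: x=[7.4034] v=[-1.8201]
Step 31: x=[7.3156] v=[-1.7570]
Step 32: x=[7.2313] v=[-1.6859]
Step 33: x=[7.1509] v=[-1.6072]
Step 34: x=[7.0748] v=[-1.5212]
Step 35: x=[7.0034] v=[-1.4283]
Step 36: x=[6.9370] v=[-1.3289]
Step 37: x=[6.8758] v=[-1.2235]
Step 38: x=[6.8202] v=[-1.1126]
Step 39: x=[6.7704] v=[-0.9966]
Step 40: x=[6.7266] v=[-0.8761]
Step 41: x=[6.6890] v=[-0.7516]
Step 42: x=[6.6578] v=[-0.6237]
Step 43: x=[6.6332] v=[-0.4930]
Step 44: x=[6.6152] v=[-0.3601]
Step 45: x=[6.6039] v=[-0.2255]
Step 46: x=[6.5994] v=[-0.0899]
Step 47: x=[6.6017] v=[0.0461]
First v>=0 after going negative at step 47, time=2.3500

Answer: 2.3500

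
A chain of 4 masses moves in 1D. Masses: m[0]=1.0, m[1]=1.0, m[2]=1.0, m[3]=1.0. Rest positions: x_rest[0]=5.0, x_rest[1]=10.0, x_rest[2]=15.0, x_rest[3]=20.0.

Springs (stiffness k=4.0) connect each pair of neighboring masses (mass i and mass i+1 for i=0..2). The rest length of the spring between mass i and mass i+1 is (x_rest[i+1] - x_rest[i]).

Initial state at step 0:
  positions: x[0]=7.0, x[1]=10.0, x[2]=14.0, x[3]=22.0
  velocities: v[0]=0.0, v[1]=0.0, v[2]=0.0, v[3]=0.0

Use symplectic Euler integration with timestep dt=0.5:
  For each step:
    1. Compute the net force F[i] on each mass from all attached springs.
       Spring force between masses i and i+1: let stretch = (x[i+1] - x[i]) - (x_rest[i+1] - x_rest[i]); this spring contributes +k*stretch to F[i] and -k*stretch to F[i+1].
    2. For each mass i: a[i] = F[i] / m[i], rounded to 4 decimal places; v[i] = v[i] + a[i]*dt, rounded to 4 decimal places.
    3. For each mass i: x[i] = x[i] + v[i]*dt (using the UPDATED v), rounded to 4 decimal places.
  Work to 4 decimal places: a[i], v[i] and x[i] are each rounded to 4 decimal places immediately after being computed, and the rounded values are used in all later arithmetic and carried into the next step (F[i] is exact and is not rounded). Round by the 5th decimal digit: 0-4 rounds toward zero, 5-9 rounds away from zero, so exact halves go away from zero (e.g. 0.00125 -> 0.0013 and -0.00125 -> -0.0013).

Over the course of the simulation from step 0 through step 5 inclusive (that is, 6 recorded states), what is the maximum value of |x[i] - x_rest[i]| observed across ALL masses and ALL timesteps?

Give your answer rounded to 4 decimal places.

Answer: 3.0000

Derivation:
Step 0: x=[7.0000 10.0000 14.0000 22.0000] v=[0.0000 0.0000 0.0000 0.0000]
Step 1: x=[5.0000 11.0000 18.0000 19.0000] v=[-4.0000 2.0000 8.0000 -6.0000]
Step 2: x=[4.0000 13.0000 16.0000 20.0000] v=[-2.0000 4.0000 -4.0000 2.0000]
Step 3: x=[7.0000 9.0000 15.0000 22.0000] v=[6.0000 -8.0000 -2.0000 4.0000]
Step 4: x=[7.0000 9.0000 15.0000 22.0000] v=[0.0000 0.0000 0.0000 0.0000]
Step 5: x=[4.0000 13.0000 16.0000 20.0000] v=[-6.0000 8.0000 2.0000 -4.0000]
Max displacement = 3.0000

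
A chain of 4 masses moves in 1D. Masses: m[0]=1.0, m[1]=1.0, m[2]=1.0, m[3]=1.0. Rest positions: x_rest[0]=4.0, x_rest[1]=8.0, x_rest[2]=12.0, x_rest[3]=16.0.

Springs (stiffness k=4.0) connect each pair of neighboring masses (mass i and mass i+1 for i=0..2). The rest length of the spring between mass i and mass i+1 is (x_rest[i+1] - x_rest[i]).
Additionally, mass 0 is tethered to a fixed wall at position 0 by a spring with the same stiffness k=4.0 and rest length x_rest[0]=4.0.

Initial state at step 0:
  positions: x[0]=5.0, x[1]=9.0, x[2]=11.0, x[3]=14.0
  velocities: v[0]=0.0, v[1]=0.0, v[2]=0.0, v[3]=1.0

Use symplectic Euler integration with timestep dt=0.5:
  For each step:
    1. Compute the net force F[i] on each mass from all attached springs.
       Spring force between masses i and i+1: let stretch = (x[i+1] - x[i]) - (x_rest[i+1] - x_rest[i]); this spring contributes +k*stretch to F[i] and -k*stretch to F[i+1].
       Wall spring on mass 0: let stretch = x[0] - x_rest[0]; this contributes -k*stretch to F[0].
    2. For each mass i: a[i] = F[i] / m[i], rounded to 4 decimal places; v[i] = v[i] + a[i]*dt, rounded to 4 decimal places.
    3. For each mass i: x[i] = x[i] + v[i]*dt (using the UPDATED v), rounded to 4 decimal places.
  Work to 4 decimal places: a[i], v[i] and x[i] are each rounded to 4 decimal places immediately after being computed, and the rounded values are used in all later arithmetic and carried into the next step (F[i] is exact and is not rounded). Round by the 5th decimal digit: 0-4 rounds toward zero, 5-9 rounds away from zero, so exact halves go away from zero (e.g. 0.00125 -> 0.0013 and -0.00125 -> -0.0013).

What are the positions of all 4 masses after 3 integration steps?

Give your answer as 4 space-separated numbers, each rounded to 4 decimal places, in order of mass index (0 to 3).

Step 0: x=[5.0000 9.0000 11.0000 14.0000] v=[0.0000 0.0000 0.0000 1.0000]
Step 1: x=[4.0000 7.0000 12.0000 15.5000] v=[-2.0000 -4.0000 2.0000 3.0000]
Step 2: x=[2.0000 7.0000 11.5000 17.5000] v=[-4.0000 0.0000 -1.0000 4.0000]
Step 3: x=[3.0000 6.5000 12.5000 17.5000] v=[2.0000 -1.0000 2.0000 0.0000]

Answer: 3.0000 6.5000 12.5000 17.5000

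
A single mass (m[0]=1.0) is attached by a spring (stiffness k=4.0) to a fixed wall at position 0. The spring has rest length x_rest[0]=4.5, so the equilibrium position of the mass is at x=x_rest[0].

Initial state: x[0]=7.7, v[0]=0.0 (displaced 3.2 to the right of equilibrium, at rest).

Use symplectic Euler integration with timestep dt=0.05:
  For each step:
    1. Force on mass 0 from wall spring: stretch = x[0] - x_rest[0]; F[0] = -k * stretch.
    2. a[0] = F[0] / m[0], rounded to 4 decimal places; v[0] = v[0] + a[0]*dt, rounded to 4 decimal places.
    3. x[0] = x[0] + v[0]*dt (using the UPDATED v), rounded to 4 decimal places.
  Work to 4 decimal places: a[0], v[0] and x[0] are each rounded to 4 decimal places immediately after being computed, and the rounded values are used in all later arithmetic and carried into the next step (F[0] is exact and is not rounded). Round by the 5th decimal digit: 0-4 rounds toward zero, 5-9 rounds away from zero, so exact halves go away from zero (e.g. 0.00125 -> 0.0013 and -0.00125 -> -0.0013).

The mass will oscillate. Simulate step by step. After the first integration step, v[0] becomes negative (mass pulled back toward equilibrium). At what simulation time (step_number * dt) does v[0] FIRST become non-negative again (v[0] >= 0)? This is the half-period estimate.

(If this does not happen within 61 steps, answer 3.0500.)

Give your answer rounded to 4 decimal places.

Answer: 1.6000

Derivation:
Step 0: x=[7.7000] v=[0.0000]
Step 1: x=[7.6680] v=[-0.6400]
Step 2: x=[7.6043] v=[-1.2736]
Step 3: x=[7.5096] v=[-1.8945]
Step 4: x=[7.3848] v=[-2.4964]
Step 5: x=[7.2311] v=[-3.0734]
Step 6: x=[7.0501] v=[-3.6196]
Step 7: x=[6.8436] v=[-4.1296]
Step 8: x=[6.6137] v=[-4.5983]
Step 9: x=[6.3627] v=[-5.0210]
Step 10: x=[6.0930] v=[-5.3935]
Step 11: x=[5.8074] v=[-5.7121]
Step 12: x=[5.5087] v=[-5.9736]
Step 13: x=[5.1999] v=[-6.1753]
Step 14: x=[4.8841] v=[-6.3153]
Step 15: x=[4.5645] v=[-6.3921]
Step 16: x=[4.2443] v=[-6.4050]
Step 17: x=[3.9266] v=[-6.3539]
Step 18: x=[3.6146] v=[-6.2392]
Step 19: x=[3.3115] v=[-6.0621]
Step 20: x=[3.0203] v=[-5.8244]
Step 21: x=[2.7439] v=[-5.5285]
Step 22: x=[2.4850] v=[-5.1773]
Step 23: x=[2.2463] v=[-4.7743]
Step 24: x=[2.0301] v=[-4.3236]
Step 25: x=[1.8386] v=[-3.8296]
Step 26: x=[1.6737] v=[-3.2973]
Step 27: x=[1.5371] v=[-2.7320]
Step 28: x=[1.4301] v=[-2.1394]
Step 29: x=[1.3538] v=[-1.5254]
Step 30: x=[1.3090] v=[-0.8962]
Step 31: x=[1.2961] v=[-0.2580]
Step 32: x=[1.3152] v=[0.3828]
First v>=0 after going negative at step 32, time=1.6000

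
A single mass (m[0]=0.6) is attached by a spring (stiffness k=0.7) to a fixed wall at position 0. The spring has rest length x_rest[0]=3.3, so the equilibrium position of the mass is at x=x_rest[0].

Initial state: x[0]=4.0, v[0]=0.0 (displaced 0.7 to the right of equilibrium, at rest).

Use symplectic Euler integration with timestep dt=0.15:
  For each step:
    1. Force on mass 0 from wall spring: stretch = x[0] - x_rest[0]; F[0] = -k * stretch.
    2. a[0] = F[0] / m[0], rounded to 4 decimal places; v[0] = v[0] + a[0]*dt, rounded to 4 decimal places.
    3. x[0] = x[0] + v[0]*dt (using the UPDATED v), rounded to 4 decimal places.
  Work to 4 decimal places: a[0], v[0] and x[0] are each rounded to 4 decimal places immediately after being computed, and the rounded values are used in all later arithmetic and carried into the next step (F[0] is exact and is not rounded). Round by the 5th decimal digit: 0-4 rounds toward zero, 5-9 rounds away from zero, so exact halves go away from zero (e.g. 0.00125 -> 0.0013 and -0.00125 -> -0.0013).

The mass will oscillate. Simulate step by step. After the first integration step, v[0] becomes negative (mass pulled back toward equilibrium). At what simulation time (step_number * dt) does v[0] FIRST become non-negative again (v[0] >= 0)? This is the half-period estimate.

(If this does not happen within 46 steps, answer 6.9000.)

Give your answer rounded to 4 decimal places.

Step 0: x=[4.0000] v=[0.0000]
Step 1: x=[3.9816] v=[-0.1225]
Step 2: x=[3.9453] v=[-0.2418]
Step 3: x=[3.8921] v=[-0.3547]
Step 4: x=[3.8234] v=[-0.4583]
Step 5: x=[3.7409] v=[-0.5499]
Step 6: x=[3.6468] v=[-0.6271]
Step 7: x=[3.5436] v=[-0.6878]
Step 8: x=[3.4340] v=[-0.7304]
Step 9: x=[3.3209] v=[-0.7538]
Step 10: x=[3.2073] v=[-0.7575]
Step 11: x=[3.0961] v=[-0.7413]
Step 12: x=[2.9903] v=[-0.7056]
Step 13: x=[2.8926] v=[-0.6514]
Step 14: x=[2.8056] v=[-0.5801]
Step 15: x=[2.7316] v=[-0.4936]
Step 16: x=[2.6725] v=[-0.3941]
Step 17: x=[2.6299] v=[-0.2843]
Step 18: x=[2.6049] v=[-0.1670]
Step 19: x=[2.5981] v=[-0.0454]
Step 20: x=[2.6097] v=[0.0774]
First v>=0 after going negative at step 20, time=3.0000

Answer: 3.0000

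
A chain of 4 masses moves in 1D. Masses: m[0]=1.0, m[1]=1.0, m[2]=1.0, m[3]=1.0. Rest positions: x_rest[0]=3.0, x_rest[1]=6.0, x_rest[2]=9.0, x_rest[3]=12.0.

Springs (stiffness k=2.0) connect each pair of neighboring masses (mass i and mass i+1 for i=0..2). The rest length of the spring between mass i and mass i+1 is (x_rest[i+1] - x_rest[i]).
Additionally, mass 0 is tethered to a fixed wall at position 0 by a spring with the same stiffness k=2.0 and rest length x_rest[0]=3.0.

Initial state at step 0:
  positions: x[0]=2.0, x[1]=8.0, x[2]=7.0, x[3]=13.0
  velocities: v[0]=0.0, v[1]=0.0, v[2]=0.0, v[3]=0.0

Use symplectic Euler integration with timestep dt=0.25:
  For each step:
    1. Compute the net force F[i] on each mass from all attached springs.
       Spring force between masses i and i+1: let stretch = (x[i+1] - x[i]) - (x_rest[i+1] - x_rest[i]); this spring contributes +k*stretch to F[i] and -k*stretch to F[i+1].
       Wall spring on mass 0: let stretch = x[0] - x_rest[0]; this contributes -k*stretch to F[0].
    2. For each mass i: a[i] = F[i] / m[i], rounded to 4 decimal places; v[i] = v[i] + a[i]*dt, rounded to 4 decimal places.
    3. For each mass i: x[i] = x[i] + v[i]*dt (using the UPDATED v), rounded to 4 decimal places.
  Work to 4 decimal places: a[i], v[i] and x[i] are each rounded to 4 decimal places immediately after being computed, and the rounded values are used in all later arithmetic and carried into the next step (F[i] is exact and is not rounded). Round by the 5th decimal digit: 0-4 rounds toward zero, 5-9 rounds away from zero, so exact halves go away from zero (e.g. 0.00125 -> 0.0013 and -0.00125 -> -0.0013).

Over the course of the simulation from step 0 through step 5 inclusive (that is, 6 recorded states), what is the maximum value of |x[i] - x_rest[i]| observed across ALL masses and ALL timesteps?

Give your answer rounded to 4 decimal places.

Step 0: x=[2.0000 8.0000 7.0000 13.0000] v=[0.0000 0.0000 0.0000 0.0000]
Step 1: x=[2.5000 7.1250 7.8750 12.6250] v=[2.0000 -3.5000 3.5000 -1.5000]
Step 2: x=[3.2656 5.7656 9.2500 12.0313] v=[3.0625 -5.4375 5.5000 -2.3750]
Step 3: x=[3.9355 4.5293 10.5371 11.4649] v=[2.6797 -4.9453 5.1485 -2.2657]
Step 4: x=[4.1877 3.9697 11.1892 11.1575] v=[1.0089 -2.2383 2.6085 -1.2296]
Step 5: x=[3.8892 4.3398 10.9349 11.2291] v=[-1.1940 1.4805 -1.0171 0.2863]
Max displacement = 2.1892

Answer: 2.1892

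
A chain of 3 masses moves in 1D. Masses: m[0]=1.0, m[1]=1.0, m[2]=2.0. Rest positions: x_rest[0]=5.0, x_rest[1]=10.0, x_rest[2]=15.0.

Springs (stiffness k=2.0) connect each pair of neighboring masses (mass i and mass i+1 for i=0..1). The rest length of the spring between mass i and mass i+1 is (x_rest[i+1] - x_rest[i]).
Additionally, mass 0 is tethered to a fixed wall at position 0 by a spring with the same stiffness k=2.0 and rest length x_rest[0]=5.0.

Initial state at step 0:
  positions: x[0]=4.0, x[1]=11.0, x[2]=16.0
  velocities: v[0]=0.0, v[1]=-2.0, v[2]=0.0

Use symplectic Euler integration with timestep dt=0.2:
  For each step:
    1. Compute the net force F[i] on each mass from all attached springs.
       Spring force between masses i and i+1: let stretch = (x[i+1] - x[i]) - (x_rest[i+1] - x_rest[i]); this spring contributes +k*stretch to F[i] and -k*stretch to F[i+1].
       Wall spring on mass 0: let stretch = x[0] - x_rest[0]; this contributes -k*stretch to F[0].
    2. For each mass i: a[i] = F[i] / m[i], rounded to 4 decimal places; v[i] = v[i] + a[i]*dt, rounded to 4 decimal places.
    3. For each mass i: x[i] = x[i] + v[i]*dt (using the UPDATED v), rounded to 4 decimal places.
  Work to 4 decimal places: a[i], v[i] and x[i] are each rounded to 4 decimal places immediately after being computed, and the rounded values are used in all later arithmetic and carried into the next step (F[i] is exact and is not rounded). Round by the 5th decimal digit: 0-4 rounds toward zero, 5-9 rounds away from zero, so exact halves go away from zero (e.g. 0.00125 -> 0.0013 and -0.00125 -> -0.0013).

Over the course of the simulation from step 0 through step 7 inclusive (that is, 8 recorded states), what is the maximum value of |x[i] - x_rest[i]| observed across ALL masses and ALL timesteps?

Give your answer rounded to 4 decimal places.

Answer: 1.1254

Derivation:
Step 0: x=[4.0000 11.0000 16.0000] v=[0.0000 -2.0000 0.0000]
Step 1: x=[4.2400 10.4400 16.0000] v=[1.2000 -2.8000 0.0000]
Step 2: x=[4.6368 9.8288 15.9776] v=[1.9840 -3.0560 -0.1120]
Step 3: x=[5.0780 9.2941 15.9092] v=[2.2061 -2.6733 -0.3418]
Step 4: x=[5.4503 8.9514 15.7762] v=[1.8613 -1.7137 -0.6648]
Step 5: x=[5.6666 8.8746 15.5702] v=[1.0816 -0.3842 -1.0298]
Step 6: x=[5.6862 9.0768 15.2964] v=[0.0982 1.0108 -1.3689]
Step 7: x=[5.5222 9.5053 14.9738] v=[-0.8200 2.1424 -1.6128]
Max displacement = 1.1254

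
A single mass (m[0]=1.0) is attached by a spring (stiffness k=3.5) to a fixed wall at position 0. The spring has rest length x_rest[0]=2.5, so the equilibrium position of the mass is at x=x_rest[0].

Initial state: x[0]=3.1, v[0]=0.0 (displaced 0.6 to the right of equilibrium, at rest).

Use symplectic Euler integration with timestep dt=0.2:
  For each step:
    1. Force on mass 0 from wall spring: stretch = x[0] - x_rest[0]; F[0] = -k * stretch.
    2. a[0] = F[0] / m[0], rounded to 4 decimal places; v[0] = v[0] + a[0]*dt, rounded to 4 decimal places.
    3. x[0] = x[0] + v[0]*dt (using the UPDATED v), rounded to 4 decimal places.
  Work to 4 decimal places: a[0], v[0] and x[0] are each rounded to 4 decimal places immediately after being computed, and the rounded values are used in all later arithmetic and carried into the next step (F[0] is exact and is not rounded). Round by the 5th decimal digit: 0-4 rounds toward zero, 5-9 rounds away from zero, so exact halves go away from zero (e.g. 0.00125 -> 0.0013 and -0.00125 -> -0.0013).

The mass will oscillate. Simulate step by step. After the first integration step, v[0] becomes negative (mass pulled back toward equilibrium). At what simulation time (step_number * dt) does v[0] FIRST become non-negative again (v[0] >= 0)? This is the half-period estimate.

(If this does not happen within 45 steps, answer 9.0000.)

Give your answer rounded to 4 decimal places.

Answer: 1.8000

Derivation:
Step 0: x=[3.1000] v=[0.0000]
Step 1: x=[3.0160] v=[-0.4200]
Step 2: x=[2.8598] v=[-0.7812]
Step 3: x=[2.6532] v=[-1.0331]
Step 4: x=[2.4251] v=[-1.1403]
Step 5: x=[2.2075] v=[-1.0879]
Step 6: x=[2.0309] v=[-0.8831]
Step 7: x=[1.9200] v=[-0.5547]
Step 8: x=[1.8903] v=[-0.1487]
Step 9: x=[1.9459] v=[0.2781]
First v>=0 after going negative at step 9, time=1.8000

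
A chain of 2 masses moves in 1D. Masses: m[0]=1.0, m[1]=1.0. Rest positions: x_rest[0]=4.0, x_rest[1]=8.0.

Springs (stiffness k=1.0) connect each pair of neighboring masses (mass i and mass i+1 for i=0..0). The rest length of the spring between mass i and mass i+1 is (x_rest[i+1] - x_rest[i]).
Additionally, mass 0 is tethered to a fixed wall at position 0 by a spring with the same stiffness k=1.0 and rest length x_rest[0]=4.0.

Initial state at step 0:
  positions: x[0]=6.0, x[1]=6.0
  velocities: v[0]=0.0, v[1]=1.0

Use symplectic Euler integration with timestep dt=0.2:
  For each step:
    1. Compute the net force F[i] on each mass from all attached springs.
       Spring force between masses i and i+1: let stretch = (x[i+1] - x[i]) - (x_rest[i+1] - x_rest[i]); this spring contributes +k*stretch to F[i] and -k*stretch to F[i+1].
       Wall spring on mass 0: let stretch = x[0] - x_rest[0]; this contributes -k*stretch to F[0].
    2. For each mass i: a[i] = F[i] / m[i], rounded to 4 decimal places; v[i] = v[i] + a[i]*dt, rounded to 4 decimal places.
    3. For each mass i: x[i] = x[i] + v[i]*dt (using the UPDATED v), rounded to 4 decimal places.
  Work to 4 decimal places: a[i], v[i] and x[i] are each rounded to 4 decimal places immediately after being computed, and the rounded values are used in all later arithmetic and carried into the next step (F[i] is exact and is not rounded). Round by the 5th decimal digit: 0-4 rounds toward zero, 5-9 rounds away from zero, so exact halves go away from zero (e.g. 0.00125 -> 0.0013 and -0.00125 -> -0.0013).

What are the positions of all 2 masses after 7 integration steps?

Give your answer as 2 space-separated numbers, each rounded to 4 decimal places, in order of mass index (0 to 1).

Step 0: x=[6.0000 6.0000] v=[0.0000 1.0000]
Step 1: x=[5.7600 6.3600] v=[-1.2000 1.8000]
Step 2: x=[5.3136 6.8560] v=[-2.2320 2.4800]
Step 3: x=[4.7164 7.4503] v=[-2.9862 2.9715]
Step 4: x=[4.0399 8.0952] v=[-3.3827 3.2247]
Step 5: x=[3.3640 8.7379] v=[-3.3796 3.2136]
Step 6: x=[2.7685 9.3257] v=[-2.9776 2.9388]
Step 7: x=[2.3245 9.8112] v=[-2.2199 2.4274]

Answer: 2.3245 9.8112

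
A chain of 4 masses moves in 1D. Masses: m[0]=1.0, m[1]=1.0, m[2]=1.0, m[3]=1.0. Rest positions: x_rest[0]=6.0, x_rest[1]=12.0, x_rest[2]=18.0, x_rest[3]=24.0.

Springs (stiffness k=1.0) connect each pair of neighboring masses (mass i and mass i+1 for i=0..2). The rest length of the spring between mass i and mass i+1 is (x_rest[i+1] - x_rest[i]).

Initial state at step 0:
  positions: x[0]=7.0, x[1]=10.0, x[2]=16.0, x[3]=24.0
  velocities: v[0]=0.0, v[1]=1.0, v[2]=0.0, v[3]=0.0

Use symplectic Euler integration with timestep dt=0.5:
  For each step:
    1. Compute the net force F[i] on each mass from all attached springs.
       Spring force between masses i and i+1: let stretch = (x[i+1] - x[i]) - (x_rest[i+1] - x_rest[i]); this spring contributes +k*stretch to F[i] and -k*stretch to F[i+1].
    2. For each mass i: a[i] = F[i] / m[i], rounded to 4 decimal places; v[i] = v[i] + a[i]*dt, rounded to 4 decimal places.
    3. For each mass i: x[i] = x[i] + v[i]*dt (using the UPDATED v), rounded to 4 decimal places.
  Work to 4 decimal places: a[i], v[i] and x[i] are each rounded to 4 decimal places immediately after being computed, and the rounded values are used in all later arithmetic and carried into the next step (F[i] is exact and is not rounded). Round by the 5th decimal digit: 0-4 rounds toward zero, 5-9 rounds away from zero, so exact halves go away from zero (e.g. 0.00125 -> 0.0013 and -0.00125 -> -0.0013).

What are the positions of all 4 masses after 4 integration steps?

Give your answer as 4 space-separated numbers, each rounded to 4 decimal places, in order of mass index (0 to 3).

Step 0: x=[7.0000 10.0000 16.0000 24.0000] v=[0.0000 1.0000 0.0000 0.0000]
Step 1: x=[6.2500 11.2500 16.5000 23.5000] v=[-1.5000 2.5000 1.0000 -1.0000]
Step 2: x=[5.2500 12.5625 17.4375 22.7500] v=[-2.0000 2.6250 1.8750 -1.5000]
Step 3: x=[4.5781 13.2657 18.4844 22.1719] v=[-1.3438 1.4063 2.0938 -1.1563]
Step 4: x=[4.5781 13.1016 19.1485 22.1719] v=[0.0000 -0.3282 1.3282 -0.0001]

Answer: 4.5781 13.1016 19.1485 22.1719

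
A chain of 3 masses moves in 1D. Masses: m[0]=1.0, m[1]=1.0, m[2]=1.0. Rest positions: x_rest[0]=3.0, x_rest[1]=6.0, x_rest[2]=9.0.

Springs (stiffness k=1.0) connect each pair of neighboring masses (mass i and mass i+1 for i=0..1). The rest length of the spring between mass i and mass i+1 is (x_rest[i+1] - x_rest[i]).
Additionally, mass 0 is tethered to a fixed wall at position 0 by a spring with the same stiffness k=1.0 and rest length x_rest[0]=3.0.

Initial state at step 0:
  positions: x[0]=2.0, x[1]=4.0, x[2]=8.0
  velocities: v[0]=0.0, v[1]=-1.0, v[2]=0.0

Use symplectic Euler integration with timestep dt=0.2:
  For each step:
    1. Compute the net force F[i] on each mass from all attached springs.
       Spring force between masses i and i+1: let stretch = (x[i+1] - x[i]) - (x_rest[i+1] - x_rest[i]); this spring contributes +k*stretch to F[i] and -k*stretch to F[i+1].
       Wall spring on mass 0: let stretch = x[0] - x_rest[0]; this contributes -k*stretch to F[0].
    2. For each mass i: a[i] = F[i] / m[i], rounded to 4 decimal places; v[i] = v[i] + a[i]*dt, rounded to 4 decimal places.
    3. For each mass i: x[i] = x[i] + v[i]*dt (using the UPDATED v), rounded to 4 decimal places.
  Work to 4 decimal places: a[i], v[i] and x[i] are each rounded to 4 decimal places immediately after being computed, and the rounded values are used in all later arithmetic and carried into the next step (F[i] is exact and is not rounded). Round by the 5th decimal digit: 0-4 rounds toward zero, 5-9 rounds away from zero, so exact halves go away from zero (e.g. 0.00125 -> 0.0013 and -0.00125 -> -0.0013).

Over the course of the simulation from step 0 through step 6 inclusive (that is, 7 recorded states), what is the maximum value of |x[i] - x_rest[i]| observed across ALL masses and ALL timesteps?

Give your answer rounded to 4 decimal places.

Answer: 2.1520

Derivation:
Step 0: x=[2.0000 4.0000 8.0000] v=[0.0000 -1.0000 0.0000]
Step 1: x=[2.0000 3.8800 7.9600] v=[0.0000 -0.6000 -0.2000]
Step 2: x=[1.9952 3.8480 7.8768] v=[-0.0240 -0.1600 -0.4160]
Step 3: x=[1.9847 3.9030 7.7524] v=[-0.0525 0.2752 -0.6218]
Step 4: x=[1.9715 4.0353 7.5941] v=[-0.0658 0.6614 -0.7917]
Step 5: x=[1.9620 4.2274 7.4134] v=[-0.0473 0.9604 -0.9035]
Step 6: x=[1.9647 4.4563 7.2253] v=[0.0134 1.1445 -0.9407]
Max displacement = 2.1520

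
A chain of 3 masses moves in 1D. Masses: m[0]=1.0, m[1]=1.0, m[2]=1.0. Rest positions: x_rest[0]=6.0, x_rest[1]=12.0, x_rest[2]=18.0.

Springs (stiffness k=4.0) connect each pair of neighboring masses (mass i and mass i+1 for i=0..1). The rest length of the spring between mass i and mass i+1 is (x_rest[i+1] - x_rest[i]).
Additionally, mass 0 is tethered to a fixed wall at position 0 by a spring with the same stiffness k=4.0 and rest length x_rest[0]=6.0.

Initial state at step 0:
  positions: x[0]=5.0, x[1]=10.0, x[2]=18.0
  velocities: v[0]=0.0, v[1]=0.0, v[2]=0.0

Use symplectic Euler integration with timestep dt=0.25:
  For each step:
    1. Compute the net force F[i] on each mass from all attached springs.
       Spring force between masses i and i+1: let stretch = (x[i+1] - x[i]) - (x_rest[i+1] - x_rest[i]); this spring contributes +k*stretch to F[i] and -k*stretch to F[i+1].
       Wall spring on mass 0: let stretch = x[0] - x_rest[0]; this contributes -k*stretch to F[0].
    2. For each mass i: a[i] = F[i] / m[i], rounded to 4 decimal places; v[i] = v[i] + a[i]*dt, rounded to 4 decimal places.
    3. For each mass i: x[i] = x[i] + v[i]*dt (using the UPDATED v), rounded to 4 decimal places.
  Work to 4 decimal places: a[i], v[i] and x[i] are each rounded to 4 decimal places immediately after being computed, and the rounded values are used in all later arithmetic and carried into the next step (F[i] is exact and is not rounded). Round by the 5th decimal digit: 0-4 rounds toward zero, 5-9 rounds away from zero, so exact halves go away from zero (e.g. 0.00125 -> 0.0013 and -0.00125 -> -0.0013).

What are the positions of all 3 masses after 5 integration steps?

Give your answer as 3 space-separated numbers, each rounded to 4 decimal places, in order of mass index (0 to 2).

Step 0: x=[5.0000 10.0000 18.0000] v=[0.0000 0.0000 0.0000]
Step 1: x=[5.0000 10.7500 17.5000] v=[0.0000 3.0000 -2.0000]
Step 2: x=[5.1875 11.7500 16.8125] v=[0.7500 4.0000 -2.7500]
Step 3: x=[5.7188 12.3750 16.3594] v=[2.1250 2.5000 -1.8125]
Step 4: x=[6.4844 12.3321 16.4102] v=[3.0624 -0.1718 0.2031]
Step 5: x=[7.0908 11.8468 16.9415] v=[2.4257 -1.9414 2.1250]

Answer: 7.0908 11.8468 16.9415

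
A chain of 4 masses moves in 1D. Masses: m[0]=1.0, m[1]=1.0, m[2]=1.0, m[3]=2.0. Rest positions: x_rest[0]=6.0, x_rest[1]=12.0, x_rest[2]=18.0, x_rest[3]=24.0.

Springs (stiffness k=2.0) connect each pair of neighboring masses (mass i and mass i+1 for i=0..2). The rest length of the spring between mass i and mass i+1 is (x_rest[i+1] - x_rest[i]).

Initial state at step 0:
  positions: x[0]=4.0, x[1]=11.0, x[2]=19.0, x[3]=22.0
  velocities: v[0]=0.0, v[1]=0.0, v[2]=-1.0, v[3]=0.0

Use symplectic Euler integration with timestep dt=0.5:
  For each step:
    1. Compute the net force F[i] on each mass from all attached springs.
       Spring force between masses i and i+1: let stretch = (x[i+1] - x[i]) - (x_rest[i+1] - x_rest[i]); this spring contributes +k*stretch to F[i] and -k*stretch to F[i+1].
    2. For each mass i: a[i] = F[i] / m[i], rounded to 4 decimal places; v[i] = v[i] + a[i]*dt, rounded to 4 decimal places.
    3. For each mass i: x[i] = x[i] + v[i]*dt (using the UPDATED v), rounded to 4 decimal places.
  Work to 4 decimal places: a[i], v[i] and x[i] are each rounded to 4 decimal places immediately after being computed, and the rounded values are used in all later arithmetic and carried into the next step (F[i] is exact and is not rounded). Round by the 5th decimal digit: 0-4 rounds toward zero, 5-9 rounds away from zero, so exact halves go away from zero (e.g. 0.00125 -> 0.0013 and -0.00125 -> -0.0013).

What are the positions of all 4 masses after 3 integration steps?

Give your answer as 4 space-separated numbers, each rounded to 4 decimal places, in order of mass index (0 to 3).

Step 0: x=[4.0000 11.0000 19.0000 22.0000] v=[0.0000 0.0000 -1.0000 0.0000]
Step 1: x=[4.5000 11.5000 16.0000 22.7500] v=[1.0000 1.0000 -6.0000 1.5000]
Step 2: x=[5.5000 10.7500 14.1250 23.3125] v=[2.0000 -1.5000 -3.7500 1.1250]
Step 3: x=[6.1250 9.0625 15.1563 23.0781] v=[1.2500 -3.3750 2.0625 -0.4688]

Answer: 6.1250 9.0625 15.1563 23.0781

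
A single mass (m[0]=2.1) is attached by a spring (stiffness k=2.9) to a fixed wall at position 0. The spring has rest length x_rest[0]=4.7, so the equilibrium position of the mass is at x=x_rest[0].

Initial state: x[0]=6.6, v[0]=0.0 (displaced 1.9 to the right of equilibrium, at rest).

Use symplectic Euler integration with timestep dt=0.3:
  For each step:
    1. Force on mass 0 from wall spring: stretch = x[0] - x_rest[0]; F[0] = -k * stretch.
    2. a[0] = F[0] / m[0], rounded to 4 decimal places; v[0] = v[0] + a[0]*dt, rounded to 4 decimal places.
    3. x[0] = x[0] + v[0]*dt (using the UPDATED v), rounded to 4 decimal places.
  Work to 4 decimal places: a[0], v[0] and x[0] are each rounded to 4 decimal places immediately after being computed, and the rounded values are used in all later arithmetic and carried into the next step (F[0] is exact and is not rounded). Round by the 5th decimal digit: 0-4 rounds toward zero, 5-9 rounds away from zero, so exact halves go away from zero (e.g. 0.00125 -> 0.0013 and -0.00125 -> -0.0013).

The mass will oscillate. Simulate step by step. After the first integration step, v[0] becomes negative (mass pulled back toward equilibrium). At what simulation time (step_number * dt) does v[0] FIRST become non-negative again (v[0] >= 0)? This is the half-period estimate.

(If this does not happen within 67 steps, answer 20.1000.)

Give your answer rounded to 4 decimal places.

Answer: 2.7000

Derivation:
Step 0: x=[6.6000] v=[0.0000]
Step 1: x=[6.3639] v=[-0.7871]
Step 2: x=[5.9210] v=[-1.4764]
Step 3: x=[5.3263] v=[-1.9822]
Step 4: x=[4.6538] v=[-2.2417]
Step 5: x=[3.9870] v=[-2.2226]
Step 6: x=[3.4088] v=[-1.9272]
Step 7: x=[2.9911] v=[-1.3923]
Step 8: x=[2.7858] v=[-0.6843]
Step 9: x=[2.8184] v=[0.1087]
First v>=0 after going negative at step 9, time=2.7000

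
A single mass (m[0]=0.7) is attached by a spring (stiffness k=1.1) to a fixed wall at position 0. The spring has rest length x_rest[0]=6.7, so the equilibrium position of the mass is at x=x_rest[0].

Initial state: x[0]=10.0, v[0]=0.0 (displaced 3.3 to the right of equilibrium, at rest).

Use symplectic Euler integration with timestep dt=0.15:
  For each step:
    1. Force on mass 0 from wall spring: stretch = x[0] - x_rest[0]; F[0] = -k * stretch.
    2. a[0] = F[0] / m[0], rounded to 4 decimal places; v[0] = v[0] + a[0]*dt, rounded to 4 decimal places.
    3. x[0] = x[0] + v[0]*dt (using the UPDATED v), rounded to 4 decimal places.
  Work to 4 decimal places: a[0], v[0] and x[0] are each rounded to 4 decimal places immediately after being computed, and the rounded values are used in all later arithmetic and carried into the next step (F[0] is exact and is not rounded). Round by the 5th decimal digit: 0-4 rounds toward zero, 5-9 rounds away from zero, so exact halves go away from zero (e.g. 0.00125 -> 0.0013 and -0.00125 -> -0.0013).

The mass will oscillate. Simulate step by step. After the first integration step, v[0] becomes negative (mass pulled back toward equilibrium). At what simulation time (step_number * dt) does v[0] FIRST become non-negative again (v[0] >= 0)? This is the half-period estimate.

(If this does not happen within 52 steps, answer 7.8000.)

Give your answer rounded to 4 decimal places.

Answer: 2.5500

Derivation:
Step 0: x=[10.0000] v=[0.0000]
Step 1: x=[9.8833] v=[-0.7779]
Step 2: x=[9.6541] v=[-1.5282]
Step 3: x=[9.3204] v=[-2.2245]
Step 4: x=[8.8941] v=[-2.8422]
Step 5: x=[8.3902] v=[-3.3594]
Step 6: x=[7.8265] v=[-3.7578]
Step 7: x=[7.2230] v=[-4.0233]
Step 8: x=[6.6010] v=[-4.1466]
Step 9: x=[5.9825] v=[-4.1233]
Step 10: x=[5.3894] v=[-3.9542]
Step 11: x=[4.8426] v=[-3.6453]
Step 12: x=[4.3615] v=[-3.2075]
Step 13: x=[3.9631] v=[-2.6563]
Step 14: x=[3.6614] v=[-2.0112]
Step 15: x=[3.4672] v=[-1.2950]
Step 16: x=[3.3873] v=[-0.5330]
Step 17: x=[3.4245] v=[0.2479]
First v>=0 after going negative at step 17, time=2.5500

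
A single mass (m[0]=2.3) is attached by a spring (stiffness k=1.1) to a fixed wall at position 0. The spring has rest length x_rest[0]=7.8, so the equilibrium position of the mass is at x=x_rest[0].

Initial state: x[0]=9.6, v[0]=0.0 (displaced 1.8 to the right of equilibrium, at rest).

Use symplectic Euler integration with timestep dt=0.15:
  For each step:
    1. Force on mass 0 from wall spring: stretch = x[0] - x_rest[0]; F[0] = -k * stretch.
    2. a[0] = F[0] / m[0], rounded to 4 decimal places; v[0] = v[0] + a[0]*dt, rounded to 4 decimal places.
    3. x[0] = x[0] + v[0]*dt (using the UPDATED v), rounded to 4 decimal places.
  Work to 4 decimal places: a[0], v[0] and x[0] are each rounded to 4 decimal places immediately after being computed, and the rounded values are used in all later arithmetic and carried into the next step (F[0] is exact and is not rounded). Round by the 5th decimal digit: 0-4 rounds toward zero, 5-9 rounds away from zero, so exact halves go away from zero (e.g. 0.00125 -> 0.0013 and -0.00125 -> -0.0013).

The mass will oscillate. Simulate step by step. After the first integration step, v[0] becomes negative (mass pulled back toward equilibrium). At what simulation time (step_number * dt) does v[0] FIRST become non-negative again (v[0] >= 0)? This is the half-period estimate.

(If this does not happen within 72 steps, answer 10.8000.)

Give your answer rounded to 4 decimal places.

Step 0: x=[9.6000] v=[0.0000]
Step 1: x=[9.5806] v=[-0.1291]
Step 2: x=[9.5421] v=[-0.2568]
Step 3: x=[9.4848] v=[-0.3818]
Step 4: x=[9.4094] v=[-0.5027]
Step 5: x=[9.3167] v=[-0.6182]
Step 6: x=[9.2077] v=[-0.7270]
Step 7: x=[9.0835] v=[-0.8280]
Step 8: x=[8.9455] v=[-0.9201]
Step 9: x=[8.7952] v=[-1.0023]
Step 10: x=[8.6341] v=[-1.0737]
Step 11: x=[8.4641] v=[-1.1335]
Step 12: x=[8.2869] v=[-1.1811]
Step 13: x=[8.1045] v=[-1.2160]
Step 14: x=[7.9188] v=[-1.2378]
Step 15: x=[7.7319] v=[-1.2463]
Step 16: x=[7.5457] v=[-1.2414]
Step 17: x=[7.3622] v=[-1.2232]
Step 18: x=[7.1834] v=[-1.1918]
Step 19: x=[7.0113] v=[-1.1476]
Step 20: x=[6.8477] v=[-1.0910]
Step 21: x=[6.6943] v=[-1.0227]
Step 22: x=[6.5528] v=[-0.9434]
Step 23: x=[6.4247] v=[-0.8539]
Step 24: x=[6.3114] v=[-0.7552]
Step 25: x=[6.2141] v=[-0.6484]
Step 26: x=[6.1339] v=[-0.5346]
Step 27: x=[6.0716] v=[-0.4151]
Step 28: x=[6.0279] v=[-0.2911]
Step 29: x=[6.0033] v=[-0.1640]
Step 30: x=[5.9980] v=[-0.0351]
Step 31: x=[6.0121] v=[0.0942]
First v>=0 after going negative at step 31, time=4.6500

Answer: 4.6500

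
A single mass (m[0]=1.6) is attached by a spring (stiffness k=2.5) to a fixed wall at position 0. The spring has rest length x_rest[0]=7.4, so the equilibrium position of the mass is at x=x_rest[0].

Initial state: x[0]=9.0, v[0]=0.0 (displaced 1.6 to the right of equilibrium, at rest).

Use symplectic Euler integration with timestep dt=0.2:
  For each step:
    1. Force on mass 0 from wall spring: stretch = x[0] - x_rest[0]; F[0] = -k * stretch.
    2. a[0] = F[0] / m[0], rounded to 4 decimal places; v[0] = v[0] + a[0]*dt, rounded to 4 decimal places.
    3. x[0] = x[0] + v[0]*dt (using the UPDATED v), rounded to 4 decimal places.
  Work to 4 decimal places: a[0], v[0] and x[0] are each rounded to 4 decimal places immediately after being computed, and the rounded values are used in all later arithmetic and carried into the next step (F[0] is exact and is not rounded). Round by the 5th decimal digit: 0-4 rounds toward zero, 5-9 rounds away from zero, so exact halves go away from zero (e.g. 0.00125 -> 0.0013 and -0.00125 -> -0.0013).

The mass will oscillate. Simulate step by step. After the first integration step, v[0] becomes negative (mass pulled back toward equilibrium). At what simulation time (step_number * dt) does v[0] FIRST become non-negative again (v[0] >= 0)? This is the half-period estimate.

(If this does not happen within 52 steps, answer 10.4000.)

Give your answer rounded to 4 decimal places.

Step 0: x=[9.0000] v=[0.0000]
Step 1: x=[8.9000] v=[-0.5000]
Step 2: x=[8.7062] v=[-0.9688]
Step 3: x=[8.4308] v=[-1.3770]
Step 4: x=[8.0910] v=[-1.6991]
Step 5: x=[7.7080] v=[-1.9150]
Step 6: x=[7.3057] v=[-2.0113]
Step 7: x=[6.9093] v=[-1.9818]
Step 8: x=[6.5436] v=[-1.8285]
Step 9: x=[6.2314] v=[-1.5609]
Step 10: x=[5.9923] v=[-1.1957]
Step 11: x=[5.8411] v=[-0.7558]
Step 12: x=[5.7874] v=[-0.2686]
Step 13: x=[5.8345] v=[0.2353]
First v>=0 after going negative at step 13, time=2.6000

Answer: 2.6000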